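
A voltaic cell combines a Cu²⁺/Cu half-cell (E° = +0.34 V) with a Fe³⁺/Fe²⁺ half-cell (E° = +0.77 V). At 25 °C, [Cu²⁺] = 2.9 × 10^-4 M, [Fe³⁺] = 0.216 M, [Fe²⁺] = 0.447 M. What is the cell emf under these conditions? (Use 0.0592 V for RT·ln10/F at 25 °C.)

0.516 V

The Fe³⁺/Fe²⁺ couple has the higher reduction potential and acts as the cathode, so E°_cell = +0.77 − (+0.34) = 0.43 V.
Balancing electrons gives n = 2; the reaction quotient is Q = [Cu²⁺]·[Fe²⁺]^2/[Fe³⁺]^2 = 0.00124.
At 25 °C, E = E° − (0.0592/n) log Q = 0.43 − (0.0592/2)(-2.906) = 0.430 + 0.086 = 0.516 V.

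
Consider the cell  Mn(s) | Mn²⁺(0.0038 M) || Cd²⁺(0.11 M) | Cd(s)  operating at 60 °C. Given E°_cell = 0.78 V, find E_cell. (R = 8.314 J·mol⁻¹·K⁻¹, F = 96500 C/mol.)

Balancing electrons gives n = 2; the reaction quotient is Q = [Mn²⁺]/[Cd²⁺] = 0.0345.
E = E° − (RT/nF) ln Q = 0.78 − (8.314×333)/(2×96500) × (-3.365) = 0.780 + 0.048 = 0.828 V.

0.828 V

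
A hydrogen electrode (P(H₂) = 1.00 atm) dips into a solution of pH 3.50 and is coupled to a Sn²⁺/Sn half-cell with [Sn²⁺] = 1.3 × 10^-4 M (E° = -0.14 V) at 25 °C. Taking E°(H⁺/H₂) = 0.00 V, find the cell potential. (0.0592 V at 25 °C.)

0.048 V

The hydrogen couple is the cathode, so E°_cell = 0.14 V; n = 2.
[H⁺] = 10^(−3.50) = 3.2 × 10^-4 M, and Q = [Sn²⁺]·P(H₂) / [H⁺]^2 = 1300.
E = E° − (0.0592/2) log Q = 0.14 − (0.0592/2)(3.114) = 0.048 V.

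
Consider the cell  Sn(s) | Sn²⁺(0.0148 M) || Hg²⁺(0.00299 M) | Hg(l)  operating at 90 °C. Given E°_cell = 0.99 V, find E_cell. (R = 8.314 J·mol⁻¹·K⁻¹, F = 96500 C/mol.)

Balancing electrons gives n = 2; the reaction quotient is Q = [Sn²⁺]/[Hg²⁺] = 4.95.
E = E° − (RT/nF) ln Q = 0.99 − (8.314×363)/(2×96500) × (1.599) = 0.990 − 0.025 = 0.965 V.

0.965 V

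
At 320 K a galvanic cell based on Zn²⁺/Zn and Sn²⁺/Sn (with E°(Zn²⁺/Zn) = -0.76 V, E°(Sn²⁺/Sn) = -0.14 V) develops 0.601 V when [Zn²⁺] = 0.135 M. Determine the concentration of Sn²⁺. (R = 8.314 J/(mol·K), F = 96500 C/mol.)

0.034 M

From the Nernst equation, ln Q = nF(E° − E)/RT = 2×96500×(0.62 − 0.601)/(8.314×320) = 1.378, so Q = 3.97.
With Q = [Zn²⁺]/[Sn²⁺] and the known concentrations, [Sn²⁺] in the denominator gives [Sn²⁺] = 0.034 M.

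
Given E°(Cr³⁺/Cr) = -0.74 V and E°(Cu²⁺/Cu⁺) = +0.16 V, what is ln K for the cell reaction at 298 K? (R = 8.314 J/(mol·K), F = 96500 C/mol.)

ln K = 105.2

E°_cell = +0.16 − (-0.74) = 0.90 V, with n = 3 electrons transferred.
At equilibrium E = 0, so the Nernst equation gives ln K = nFE°/RT = (3)(96500)(0.90)/((8.314)(298)) = 105.16.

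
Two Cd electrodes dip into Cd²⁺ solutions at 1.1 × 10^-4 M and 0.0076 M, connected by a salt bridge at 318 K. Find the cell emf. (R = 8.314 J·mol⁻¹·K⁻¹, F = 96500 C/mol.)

0.058 V

Both half-cells are Cd²⁺/Cd, so E°_cell = 0. The concentrated side is the cathode; the cell reaction moves Cd²⁺ from high to low concentration with n = 2.
Q = [Cd²⁺]_dilute/[Cd²⁺]_conc = 1.1 × 10^-4/0.0076 = 0.0145.
E = 0 − (RT/nF) ln Q = −((8.314×318)/(2×96500))(-4.235) = 0.0580 V.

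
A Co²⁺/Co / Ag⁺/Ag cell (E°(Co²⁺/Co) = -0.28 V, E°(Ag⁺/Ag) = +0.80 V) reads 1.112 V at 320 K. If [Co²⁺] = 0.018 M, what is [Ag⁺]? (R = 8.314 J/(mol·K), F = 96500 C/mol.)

0.43 M

From the Nernst equation, ln Q = nF(E° − E)/RT = 2×96500×(1.08 − 1.112)/(8.314×320) = -2.321, so Q = 0.0981.
With Q = [Co²⁺]/[Ag⁺]^2 and the known concentrations, [Ag⁺]^2 in the denominator gives [Ag⁺] = 0.43 M.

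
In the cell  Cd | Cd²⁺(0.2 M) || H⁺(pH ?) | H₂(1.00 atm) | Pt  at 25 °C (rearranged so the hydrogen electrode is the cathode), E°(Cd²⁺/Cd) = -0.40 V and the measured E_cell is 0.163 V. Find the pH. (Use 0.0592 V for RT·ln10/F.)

E°_cell = 0.40 V and n = 2.
log Q = n(E° − E)/0.0592 = 2×(0.40 − 0.163)/0.0592 = 8.007.
With Q = [Cd²⁺]·P(H₂) / [H⁺]^2, solving for [H⁺] gives log[H⁺] = -4.353, so pH = 4.35.

pH = 4.35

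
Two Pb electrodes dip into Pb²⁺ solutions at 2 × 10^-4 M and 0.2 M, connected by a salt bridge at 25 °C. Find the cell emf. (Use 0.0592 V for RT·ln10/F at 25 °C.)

0.089 V

Both half-cells are Pb²⁺/Pb, so E°_cell = 0. The concentrated side is the cathode; the cell reaction moves Pb²⁺ from high to low concentration with n = 2.
Q = [Pb²⁺]_dilute/[Pb²⁺]_conc = 2 × 10^-4/0.2 = 0.00100.
E = 0 − (0.0592/2) log Q = −(0.0592/2)(-3.000) = 0.0888 V.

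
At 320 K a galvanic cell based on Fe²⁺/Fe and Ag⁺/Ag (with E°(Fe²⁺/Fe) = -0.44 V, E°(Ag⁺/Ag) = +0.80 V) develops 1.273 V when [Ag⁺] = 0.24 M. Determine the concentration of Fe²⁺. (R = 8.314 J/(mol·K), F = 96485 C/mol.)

0.0053 M

From the Nernst equation, ln Q = nF(E° − E)/RT = 2×96485×(1.24 − 1.273)/(8.314×320) = -2.394, so Q = 0.0913.
With Q = [Fe²⁺]/[Ag⁺]^2 and the known concentrations, [Fe²⁺] in the numerator gives [Fe²⁺] = 0.0053 M.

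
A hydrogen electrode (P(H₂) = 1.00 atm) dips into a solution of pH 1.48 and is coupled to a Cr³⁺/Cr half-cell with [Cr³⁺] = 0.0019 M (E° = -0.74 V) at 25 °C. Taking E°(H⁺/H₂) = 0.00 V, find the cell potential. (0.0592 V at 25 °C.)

0.71 V

The hydrogen couple is the cathode, so E°_cell = 0.74 V; n = 6.
[H⁺] = 10^(−1.48) = 0.033 M, and Q = [Cr³⁺]^2·P(H₂)^3 / [H⁺]^6 = 2740.
E = E° − (0.0592/6) log Q = 0.74 − (0.0592/6)(3.438) = 0.706 V.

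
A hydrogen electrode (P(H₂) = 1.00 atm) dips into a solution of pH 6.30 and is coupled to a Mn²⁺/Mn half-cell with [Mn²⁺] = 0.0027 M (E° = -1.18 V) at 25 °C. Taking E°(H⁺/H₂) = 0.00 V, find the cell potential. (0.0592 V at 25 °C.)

The hydrogen couple is the cathode, so E°_cell = 1.18 V; n = 2.
[H⁺] = 10^(−6.30) = 5 × 10^-7 M, and Q = [Mn²⁺]·P(H₂) / [H⁺]^2 = 1.07 × 10^10.
E = E° − (0.0592/2) log Q = 1.18 − (0.0592/2)(10.031) = 0.883 V.

0.88 V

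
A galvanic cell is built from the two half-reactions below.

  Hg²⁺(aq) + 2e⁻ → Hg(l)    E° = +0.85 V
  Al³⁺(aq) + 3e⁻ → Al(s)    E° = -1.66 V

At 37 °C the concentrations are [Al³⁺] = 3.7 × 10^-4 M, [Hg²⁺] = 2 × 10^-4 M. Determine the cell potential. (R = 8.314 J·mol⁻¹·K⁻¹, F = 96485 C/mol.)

The Hg²⁺/Hg couple has the higher reduction potential and acts as the cathode, so E°_cell = +0.85 − (-1.66) = 2.51 V.
Balancing electrons gives n = 6; the reaction quotient is Q = [Al³⁺]^2/[Hg²⁺]^3 = 1.71 × 10^4.
E = E° − (RT/nF) ln Q = 2.51 − (8.314×310)/(6×96485) × (9.748) = 2.510 − 0.043 = 2.467 V.

2.47 V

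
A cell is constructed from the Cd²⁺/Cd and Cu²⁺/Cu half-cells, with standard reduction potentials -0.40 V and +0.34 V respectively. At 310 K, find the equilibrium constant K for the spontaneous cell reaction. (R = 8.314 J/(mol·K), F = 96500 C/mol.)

1.2 × 10^24

E°_cell = +0.34 − (-0.40) = 0.74 V, with n = 2 electrons transferred.
At equilibrium E = 0, so the Nernst equation gives ln K = nFE°/RT = (2)(96500)(0.74)/((8.314)(310)) = 55.41.
K = e^55.41 = 1.2 × 10^24.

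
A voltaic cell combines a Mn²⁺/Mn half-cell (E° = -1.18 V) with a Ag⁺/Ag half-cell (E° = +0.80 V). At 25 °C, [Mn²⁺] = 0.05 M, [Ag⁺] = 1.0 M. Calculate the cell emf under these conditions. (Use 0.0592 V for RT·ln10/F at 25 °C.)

The Ag⁺/Ag couple has the higher reduction potential and acts as the cathode, so E°_cell = +0.80 − (-1.18) = 1.98 V.
Balancing electrons gives n = 2; the reaction quotient is Q = [Mn²⁺]/[Ag⁺]^2 = 0.0500.
At 25 °C, E = E° − (0.0592/n) log Q = 1.98 − (0.0592/2)(-1.301) = 1.980 + 0.039 = 2.019 V.

2.02 V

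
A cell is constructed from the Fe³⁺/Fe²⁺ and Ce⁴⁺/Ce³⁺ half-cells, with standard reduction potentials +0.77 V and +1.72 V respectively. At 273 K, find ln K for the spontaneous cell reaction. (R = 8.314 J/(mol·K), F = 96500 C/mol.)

ln K = 40.4

E°_cell = +1.72 − (+0.77) = 0.95 V, with n = 1 electron transferred.
At equilibrium E = 0, so the Nernst equation gives ln K = nFE°/RT = (1)(96500)(0.95)/((8.314)(273)) = 40.39.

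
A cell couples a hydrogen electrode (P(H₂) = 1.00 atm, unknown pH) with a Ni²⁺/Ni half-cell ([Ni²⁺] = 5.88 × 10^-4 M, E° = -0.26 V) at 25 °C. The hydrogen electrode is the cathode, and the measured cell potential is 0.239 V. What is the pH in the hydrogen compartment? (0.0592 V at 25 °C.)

E°_cell = 0.26 V and n = 2.
log Q = n(E° − E)/0.0592 = 2×(0.26 − 0.239)/0.0592 = 0.709.
With Q = [Ni²⁺]·P(H₂) / [H⁺]^2, solving for [H⁺] gives log[H⁺] = -1.970, so pH = 1.97.

pH = 1.97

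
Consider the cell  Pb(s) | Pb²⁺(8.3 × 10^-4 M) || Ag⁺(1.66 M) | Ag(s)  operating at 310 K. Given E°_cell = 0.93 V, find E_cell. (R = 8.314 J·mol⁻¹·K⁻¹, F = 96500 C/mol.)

1.04 V

Balancing electrons gives n = 2; the reaction quotient is Q = [Pb²⁺]/[Ag⁺]^2 = 3.01 × 10^-4.
E = E° − (RT/nF) ln Q = 0.93 − (8.314×310)/(2×96500) × (-8.108) = 0.930 + 0.108 = 1.038 V.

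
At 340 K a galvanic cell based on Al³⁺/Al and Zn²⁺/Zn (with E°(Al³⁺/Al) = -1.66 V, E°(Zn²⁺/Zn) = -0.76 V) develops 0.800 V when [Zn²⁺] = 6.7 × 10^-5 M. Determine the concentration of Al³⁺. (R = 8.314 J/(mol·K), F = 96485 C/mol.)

0.015 M

From the Nernst equation, ln Q = nF(E° − E)/RT = 6×96485×(0.90 − 0.800)/(8.314×340) = 20.480, so Q = 7.84 × 10^8.
With Q = [Al³⁺]^2/[Zn²⁺]^3 and the known concentrations, [Al³⁺]^2 in the numerator gives [Al³⁺] = 0.015 M.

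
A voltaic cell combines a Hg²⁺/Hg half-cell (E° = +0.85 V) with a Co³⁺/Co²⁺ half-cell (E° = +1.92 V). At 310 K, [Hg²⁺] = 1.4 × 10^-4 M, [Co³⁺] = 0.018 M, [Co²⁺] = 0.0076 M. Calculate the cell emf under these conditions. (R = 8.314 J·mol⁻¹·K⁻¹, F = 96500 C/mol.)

The Co³⁺/Co²⁺ couple has the higher reduction potential and acts as the cathode, so E°_cell = +1.92 − (+0.85) = 1.07 V.
Balancing electrons gives n = 2; the reaction quotient is Q = [Hg²⁺]·[Co²⁺]^2/[Co³⁺]^2 = 2.5 × 10^-5.
E = E° − (RT/nF) ln Q = 1.07 − (8.314×310)/(2×96500) × (-10.598) = 1.070 + 0.142 = 1.212 V.

1.21 V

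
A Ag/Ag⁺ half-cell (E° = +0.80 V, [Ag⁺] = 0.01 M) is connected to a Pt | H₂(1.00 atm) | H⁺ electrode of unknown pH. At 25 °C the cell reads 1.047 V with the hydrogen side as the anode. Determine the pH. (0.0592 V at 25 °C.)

pH = 6.17

E°_cell = 0.80 V and n = 2.
log Q = n(E° − E)/0.0592 = 2×(0.80 − 1.047)/0.0592 = -8.345.
With Q = [H⁺]^2 / ([Ag⁺]^2·P(H₂)), solving for [H⁺] gives log[H⁺] = -6.172, so pH = 6.17.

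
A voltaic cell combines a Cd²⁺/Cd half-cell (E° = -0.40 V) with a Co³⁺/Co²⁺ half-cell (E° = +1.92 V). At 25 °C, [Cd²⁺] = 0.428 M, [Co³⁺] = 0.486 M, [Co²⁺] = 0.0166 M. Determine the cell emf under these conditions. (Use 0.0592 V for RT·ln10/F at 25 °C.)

The Co³⁺/Co²⁺ couple has the higher reduction potential and acts as the cathode, so E°_cell = +1.92 − (-0.40) = 2.32 V.
Balancing electrons gives n = 2; the reaction quotient is Q = [Cd²⁺]·[Co²⁺]^2/[Co³⁺]^2 = 4.99 × 10^-4.
At 25 °C, E = E° − (0.0592/n) log Q = 2.32 − (0.0592/2)(-3.302) = 2.320 + 0.098 = 2.418 V.

2.42 V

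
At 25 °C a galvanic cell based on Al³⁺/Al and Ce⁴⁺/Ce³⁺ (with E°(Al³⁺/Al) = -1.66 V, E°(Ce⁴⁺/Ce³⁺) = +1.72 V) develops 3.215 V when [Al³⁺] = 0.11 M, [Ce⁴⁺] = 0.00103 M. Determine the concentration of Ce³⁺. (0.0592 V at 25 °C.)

1.3 M

From the Nernst equation, log Q = n(E° − E)/0.0592 = 3(3.38 − 3.215)/0.0592 = 8.361, so Q = 2.3 × 10^8.
With Q = [Al³⁺]·[Ce³⁺]^3/[Ce⁴⁺]^3 and the known concentrations, [Ce³⁺]^3 in the numerator gives [Ce³⁺] = 1.3 M.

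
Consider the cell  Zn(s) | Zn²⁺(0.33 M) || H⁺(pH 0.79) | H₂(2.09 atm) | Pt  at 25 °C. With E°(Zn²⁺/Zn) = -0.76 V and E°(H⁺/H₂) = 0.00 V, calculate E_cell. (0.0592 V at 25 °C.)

0.72 V

The hydrogen couple is the cathode, so E°_cell = 0.76 V; n = 2.
[H⁺] = 10^(−0.79) = 0.16 M, and Q = [Zn²⁺]·P(H₂) / [H⁺]^2 = 26.2.
E = E° − (0.0592/2) log Q = 0.76 − (0.0592/2)(1.419) = 0.718 V.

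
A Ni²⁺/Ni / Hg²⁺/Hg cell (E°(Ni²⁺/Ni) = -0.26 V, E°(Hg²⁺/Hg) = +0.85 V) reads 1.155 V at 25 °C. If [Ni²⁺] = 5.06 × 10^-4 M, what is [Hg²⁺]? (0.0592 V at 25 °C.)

From the Nernst equation, log Q = n(E° − E)/0.0592 = 2(1.11 − 1.155)/0.0592 = -1.520, so Q = 0.0302.
With Q = [Ni²⁺]/[Hg²⁺] and the known concentrations, [Hg²⁺] in the denominator gives [Hg²⁺] = 0.017 M.

0.017 M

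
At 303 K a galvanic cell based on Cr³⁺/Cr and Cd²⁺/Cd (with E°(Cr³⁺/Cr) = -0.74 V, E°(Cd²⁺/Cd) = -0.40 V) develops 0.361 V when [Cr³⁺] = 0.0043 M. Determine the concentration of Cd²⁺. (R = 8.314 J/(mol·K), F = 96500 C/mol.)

0.13 M

From the Nernst equation, ln Q = nF(E° − E)/RT = 6×96500×(0.34 − 0.361)/(8.314×303) = -4.827, so Q = 0.00801.
With Q = [Cr³⁺]^2/[Cd²⁺]^3 and the known concentrations, [Cd²⁺]^3 in the denominator gives [Cd²⁺] = 0.13 M.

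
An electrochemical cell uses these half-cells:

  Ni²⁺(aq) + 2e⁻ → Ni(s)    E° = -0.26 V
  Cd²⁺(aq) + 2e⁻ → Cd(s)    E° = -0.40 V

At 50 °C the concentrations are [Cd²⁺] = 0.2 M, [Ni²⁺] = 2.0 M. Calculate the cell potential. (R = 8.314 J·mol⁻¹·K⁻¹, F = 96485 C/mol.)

The Ni²⁺/Ni couple has the higher reduction potential and acts as the cathode, so E°_cell = -0.26 − (-0.40) = 0.14 V.
Balancing electrons gives n = 2; the reaction quotient is Q = [Cd²⁺]/[Ni²⁺] = 0.100.
E = E° − (RT/nF) ln Q = 0.14 − (8.314×323)/(2×96485) × (-2.303) = 0.140 + 0.032 = 0.172 V.

0.172 V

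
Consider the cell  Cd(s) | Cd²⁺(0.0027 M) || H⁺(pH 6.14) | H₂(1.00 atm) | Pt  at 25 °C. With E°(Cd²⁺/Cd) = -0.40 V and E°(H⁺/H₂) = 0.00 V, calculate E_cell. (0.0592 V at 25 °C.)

The hydrogen couple is the cathode, so E°_cell = 0.40 V; n = 2.
[H⁺] = 10^(−6.14) = 7.2 × 10^-7 M, and Q = [Cd²⁺]·P(H₂) / [H⁺]^2 = 5.14 × 10^9.
E = E° − (0.0592/2) log Q = 0.40 − (0.0592/2)(9.711) = 0.113 V.

0.11 V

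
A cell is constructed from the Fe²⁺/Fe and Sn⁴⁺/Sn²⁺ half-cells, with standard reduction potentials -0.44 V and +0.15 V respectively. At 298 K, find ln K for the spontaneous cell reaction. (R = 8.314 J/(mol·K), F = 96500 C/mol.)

ln K = 46.0

E°_cell = +0.15 − (-0.44) = 0.59 V, with n = 2 electrons transferred.
At equilibrium E = 0, so the Nernst equation gives ln K = nFE°/RT = (2)(96500)(0.59)/((8.314)(298)) = 45.96.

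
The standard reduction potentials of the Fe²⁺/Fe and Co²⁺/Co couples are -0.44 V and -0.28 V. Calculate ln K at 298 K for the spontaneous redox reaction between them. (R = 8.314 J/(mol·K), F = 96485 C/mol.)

ln K = 12.5

E°_cell = -0.28 − (-0.44) = 0.16 V, with n = 2 electrons transferred.
At equilibrium E = 0, so the Nernst equation gives ln K = nFE°/RT = (2)(96485)(0.16)/((8.314)(298)) = 12.46.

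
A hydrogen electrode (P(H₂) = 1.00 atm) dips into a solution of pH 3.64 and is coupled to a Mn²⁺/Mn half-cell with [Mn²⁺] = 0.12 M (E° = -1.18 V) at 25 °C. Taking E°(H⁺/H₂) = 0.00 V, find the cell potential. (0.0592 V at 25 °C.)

0.99 V

The hydrogen couple is the cathode, so E°_cell = 1.18 V; n = 2.
[H⁺] = 10^(−3.64) = 2.3 × 10^-4 M, and Q = [Mn²⁺]·P(H₂) / [H⁺]^2 = 2.29 × 10^6.
E = E° − (0.0592/2) log Q = 1.18 − (0.0592/2)(6.359) = 0.992 V.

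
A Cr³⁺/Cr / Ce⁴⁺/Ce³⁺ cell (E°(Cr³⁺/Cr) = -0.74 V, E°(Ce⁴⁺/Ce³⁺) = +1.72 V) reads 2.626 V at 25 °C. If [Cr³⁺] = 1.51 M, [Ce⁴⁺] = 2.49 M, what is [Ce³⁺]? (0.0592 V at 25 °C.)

From the Nernst equation, log Q = n(E° − E)/0.0592 = 3(2.46 − 2.626)/0.0592 = -8.412, so Q = 3.87 × 10^-9.
With Q = [Cr³⁺]·[Ce³⁺]^3/[Ce⁴⁺]^3 and the known concentrations, [Ce³⁺]^3 in the numerator gives [Ce³⁺] = 0.0034 M.

0.0034 M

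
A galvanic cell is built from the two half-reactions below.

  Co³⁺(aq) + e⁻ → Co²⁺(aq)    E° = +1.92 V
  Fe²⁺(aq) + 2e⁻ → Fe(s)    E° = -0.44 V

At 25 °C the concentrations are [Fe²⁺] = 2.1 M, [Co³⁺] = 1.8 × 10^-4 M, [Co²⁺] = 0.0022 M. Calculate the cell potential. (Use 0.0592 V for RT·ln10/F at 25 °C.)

The Co³⁺/Co²⁺ couple has the higher reduction potential and acts as the cathode, so E°_cell = +1.92 − (-0.44) = 2.36 V.
Balancing electrons gives n = 2; the reaction quotient is Q = [Fe²⁺]·[Co²⁺]^2/[Co³⁺]^2 = 314.
At 25 °C, E = E° − (0.0592/n) log Q = 2.36 − (0.0592/2)(2.497) = 2.360 − 0.074 = 2.286 V.

2.29 V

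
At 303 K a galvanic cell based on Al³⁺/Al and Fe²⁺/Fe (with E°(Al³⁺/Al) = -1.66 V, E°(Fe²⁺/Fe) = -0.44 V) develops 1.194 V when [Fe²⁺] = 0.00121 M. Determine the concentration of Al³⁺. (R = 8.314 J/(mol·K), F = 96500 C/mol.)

8.4 × 10^-4 M

From the Nernst equation, ln Q = nF(E° − E)/RT = 6×96500×(1.22 − 1.194)/(8.314×303) = 5.976, so Q = 394.
With Q = [Al³⁺]^2/[Fe²⁺]^3 and the known concentrations, [Al³⁺]^2 in the numerator gives [Al³⁺] = 8.4 × 10^-4 M.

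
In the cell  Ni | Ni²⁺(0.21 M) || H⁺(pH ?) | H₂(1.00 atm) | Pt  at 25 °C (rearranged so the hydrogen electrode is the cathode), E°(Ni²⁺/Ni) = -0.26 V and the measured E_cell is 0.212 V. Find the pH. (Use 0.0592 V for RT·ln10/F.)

pH = 1.15

E°_cell = 0.26 V and n = 2.
log Q = n(E° − E)/0.0592 = 2×(0.26 − 0.212)/0.0592 = 1.622.
With Q = [Ni²⁺]·P(H₂) / [H⁺]^2, solving for [H⁺] gives log[H⁺] = -1.150, so pH = 1.15.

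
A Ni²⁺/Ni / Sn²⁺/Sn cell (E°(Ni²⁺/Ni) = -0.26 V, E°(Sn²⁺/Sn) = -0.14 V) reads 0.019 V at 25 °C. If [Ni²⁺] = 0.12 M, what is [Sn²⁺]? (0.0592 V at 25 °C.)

From the Nernst equation, log Q = n(E° − E)/0.0592 = 2(0.12 − 0.019)/0.0592 = 3.412, so Q = 2580.
With Q = [Ni²⁺]/[Sn²⁺] and the known concentrations, [Sn²⁺] in the denominator gives [Sn²⁺] = 4.6 × 10^-5 M.

4.6 × 10^-5 M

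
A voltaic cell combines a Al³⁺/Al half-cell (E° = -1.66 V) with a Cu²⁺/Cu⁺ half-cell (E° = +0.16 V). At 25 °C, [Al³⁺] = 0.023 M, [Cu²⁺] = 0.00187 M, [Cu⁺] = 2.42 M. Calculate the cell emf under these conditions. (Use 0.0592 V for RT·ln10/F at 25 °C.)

The Cu²⁺/Cu⁺ couple has the higher reduction potential and acts as the cathode, so E°_cell = +0.16 − (-1.66) = 1.82 V.
Balancing electrons gives n = 3; the reaction quotient is Q = [Al³⁺]·[Cu⁺]^3/[Cu²⁺]^3 = 4.98 × 10^7.
At 25 °C, E = E° − (0.0592/n) log Q = 1.82 − (0.0592/3)(7.698) = 1.820 − 0.152 = 1.668 V.

1.67 V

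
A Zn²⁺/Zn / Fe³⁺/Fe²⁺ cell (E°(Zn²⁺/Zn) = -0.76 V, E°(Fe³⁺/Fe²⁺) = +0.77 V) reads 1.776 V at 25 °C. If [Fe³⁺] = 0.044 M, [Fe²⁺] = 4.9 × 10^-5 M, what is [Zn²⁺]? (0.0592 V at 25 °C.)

From the Nernst equation, log Q = n(E° − E)/0.0592 = 2(1.53 − 1.776)/0.0592 = -8.311, so Q = 4.89 × 10^-9.
With Q = [Zn²⁺]·[Fe²⁺]^2/[Fe³⁺]^2 and the known concentrations, [Zn²⁺] in the numerator gives [Zn²⁺] = 0.0039 M.

0.0039 M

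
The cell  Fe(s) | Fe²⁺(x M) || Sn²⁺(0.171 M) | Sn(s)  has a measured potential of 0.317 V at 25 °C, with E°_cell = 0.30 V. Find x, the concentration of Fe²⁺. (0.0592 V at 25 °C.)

0.046 M

From the Nernst equation, log Q = n(E° − E)/0.0592 = 2(0.30 − 0.317)/0.0592 = -0.574, so Q = 0.266.
With Q = [Fe²⁺]/[Sn²⁺] and the known concentrations, [Fe²⁺] in the numerator gives [Fe²⁺] = 0.046 M.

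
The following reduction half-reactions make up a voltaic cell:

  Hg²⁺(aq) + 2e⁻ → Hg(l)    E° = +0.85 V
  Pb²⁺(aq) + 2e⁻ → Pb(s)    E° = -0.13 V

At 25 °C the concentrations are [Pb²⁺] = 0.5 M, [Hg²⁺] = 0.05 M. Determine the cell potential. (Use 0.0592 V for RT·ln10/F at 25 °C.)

0.950 V

The Hg²⁺/Hg couple has the higher reduction potential and acts as the cathode, so E°_cell = +0.85 − (-0.13) = 0.98 V.
Balancing electrons gives n = 2; the reaction quotient is Q = [Pb²⁺]/[Hg²⁺] = 10.0.
At 25 °C, E = E° − (0.0592/n) log Q = 0.98 − (0.0592/2)(1.000) = 0.980 − 0.030 = 0.950 V.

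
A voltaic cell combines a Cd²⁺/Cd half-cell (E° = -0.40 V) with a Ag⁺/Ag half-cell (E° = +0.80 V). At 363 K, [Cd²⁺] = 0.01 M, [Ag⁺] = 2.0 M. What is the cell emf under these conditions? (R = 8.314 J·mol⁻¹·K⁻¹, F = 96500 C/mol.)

The Ag⁺/Ag couple has the higher reduction potential and acts as the cathode, so E°_cell = +0.80 − (-0.40) = 1.20 V.
Balancing electrons gives n = 2; the reaction quotient is Q = [Cd²⁺]/[Ag⁺]^2 = 0.00250.
E = E° − (RT/nF) ln Q = 1.20 − (8.314×363)/(2×96500) × (-5.991) = 1.200 + 0.094 = 1.294 V.

1.29 V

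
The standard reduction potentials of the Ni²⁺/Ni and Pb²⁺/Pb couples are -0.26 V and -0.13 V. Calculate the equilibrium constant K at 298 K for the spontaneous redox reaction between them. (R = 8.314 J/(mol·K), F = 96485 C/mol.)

2.5 × 10^4

E°_cell = -0.13 − (-0.26) = 0.13 V, with n = 2 electrons transferred.
At equilibrium E = 0, so the Nernst equation gives ln K = nFE°/RT = (2)(96485)(0.13)/((8.314)(298)) = 10.13.
K = e^10.13 = 2.5 × 10^4.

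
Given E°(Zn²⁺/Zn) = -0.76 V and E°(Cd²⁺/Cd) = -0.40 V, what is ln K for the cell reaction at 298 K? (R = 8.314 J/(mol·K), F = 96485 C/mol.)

ln K = 28.0

E°_cell = -0.40 − (-0.76) = 0.36 V, with n = 2 electrons transferred.
At equilibrium E = 0, so the Nernst equation gives ln K = nFE°/RT = (2)(96485)(0.36)/((8.314)(298)) = 28.04.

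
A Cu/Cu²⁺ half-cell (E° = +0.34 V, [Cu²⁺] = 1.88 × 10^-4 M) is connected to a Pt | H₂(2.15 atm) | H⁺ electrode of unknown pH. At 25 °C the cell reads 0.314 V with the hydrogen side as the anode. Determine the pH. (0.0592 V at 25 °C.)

pH = 1.26

E°_cell = 0.34 V and n = 2.
log Q = n(E° − E)/0.0592 = 2×(0.34 − 0.314)/0.0592 = 0.878.
With Q = [H⁺]^2 / ([Cu²⁺]·P(H₂)), solving for [H⁺] gives log[H⁺] = -1.258, so pH = 1.26.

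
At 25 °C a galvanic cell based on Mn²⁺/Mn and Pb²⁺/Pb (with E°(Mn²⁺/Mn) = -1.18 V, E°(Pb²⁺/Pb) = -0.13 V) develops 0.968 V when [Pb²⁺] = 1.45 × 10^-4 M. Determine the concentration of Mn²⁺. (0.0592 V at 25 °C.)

From the Nernst equation, log Q = n(E° − E)/0.0592 = 2(1.05 − 0.968)/0.0592 = 2.770, so Q = 589.
With Q = [Mn²⁺]/[Pb²⁺] and the known concentrations, [Mn²⁺] in the numerator gives [Mn²⁺] = 0.085 M.

0.085 M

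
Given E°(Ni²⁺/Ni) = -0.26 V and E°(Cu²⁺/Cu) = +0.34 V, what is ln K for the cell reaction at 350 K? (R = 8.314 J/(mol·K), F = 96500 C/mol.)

E°_cell = +0.34 − (-0.26) = 0.60 V, with n = 2 electrons transferred.
At equilibrium E = 0, so the Nernst equation gives ln K = nFE°/RT = (2)(96500)(0.60)/((8.314)(350)) = 39.80.

ln K = 39.8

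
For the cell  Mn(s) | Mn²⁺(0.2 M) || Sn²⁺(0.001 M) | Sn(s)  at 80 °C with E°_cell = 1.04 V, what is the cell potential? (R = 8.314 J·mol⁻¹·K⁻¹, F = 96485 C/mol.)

0.959 V

Balancing electrons gives n = 2; the reaction quotient is Q = [Mn²⁺]/[Sn²⁺] = 200.
E = E° − (RT/nF) ln Q = 1.04 − (8.314×353)/(2×96485) × (5.298) = 1.040 − 0.081 = 0.959 V.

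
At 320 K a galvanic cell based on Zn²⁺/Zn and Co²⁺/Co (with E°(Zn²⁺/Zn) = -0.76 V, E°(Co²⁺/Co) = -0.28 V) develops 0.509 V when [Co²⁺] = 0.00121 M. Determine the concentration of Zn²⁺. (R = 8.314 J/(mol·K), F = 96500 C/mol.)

1.5 × 10^-4 M

From the Nernst equation, ln Q = nF(E° − E)/RT = 2×96500×(0.48 − 0.509)/(8.314×320) = -2.104, so Q = 0.122.
With Q = [Zn²⁺]/[Co²⁺] and the known concentrations, [Zn²⁺] in the numerator gives [Zn²⁺] = 1.5 × 10^-4 M.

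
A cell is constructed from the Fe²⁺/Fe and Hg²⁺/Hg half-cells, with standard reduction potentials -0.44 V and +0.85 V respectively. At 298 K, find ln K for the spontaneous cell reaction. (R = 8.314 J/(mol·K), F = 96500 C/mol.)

ln K = 100.5

E°_cell = +0.85 − (-0.44) = 1.29 V, with n = 2 electrons transferred.
At equilibrium E = 0, so the Nernst equation gives ln K = nFE°/RT = (2)(96500)(1.29)/((8.314)(298)) = 100.49.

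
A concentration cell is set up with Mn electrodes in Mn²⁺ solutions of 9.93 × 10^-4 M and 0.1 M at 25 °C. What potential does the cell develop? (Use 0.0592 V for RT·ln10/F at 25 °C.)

Both half-cells are Mn²⁺/Mn, so E°_cell = 0. The concentrated side is the cathode; the cell reaction moves Mn²⁺ from high to low concentration with n = 2.
Q = [Mn²⁺]_dilute/[Mn²⁺]_conc = 9.93 × 10^-4/0.1 = 0.00993.
E = 0 − (0.0592/2) log Q = −(0.0592/2)(-2.003) = 0.0593 V.

0.059 V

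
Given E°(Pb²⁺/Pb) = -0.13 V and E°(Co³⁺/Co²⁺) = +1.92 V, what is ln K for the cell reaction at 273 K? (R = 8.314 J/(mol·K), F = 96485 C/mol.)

E°_cell = +1.92 − (-0.13) = 2.05 V, with n = 2 electrons transferred.
At equilibrium E = 0, so the Nernst equation gives ln K = nFE°/RT = (2)(96485)(2.05)/((8.314)(273)) = 174.29.

ln K = 174.3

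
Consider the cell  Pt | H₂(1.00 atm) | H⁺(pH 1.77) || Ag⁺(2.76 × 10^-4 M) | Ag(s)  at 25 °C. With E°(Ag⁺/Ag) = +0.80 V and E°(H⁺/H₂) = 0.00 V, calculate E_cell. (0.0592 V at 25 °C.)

The Ag⁺/Ag couple is the cathode, so E°_cell = 0.80 V; n = 2.
[H⁺] = 10^(−1.77) = 0.017 M, and Q = [H⁺]^2 / ([Ag⁺]^2·P(H₂)) = 3790.
E = E° − (0.0592/2) log Q = 0.80 − (0.0592/2)(3.578) = 0.694 V.

0.69 V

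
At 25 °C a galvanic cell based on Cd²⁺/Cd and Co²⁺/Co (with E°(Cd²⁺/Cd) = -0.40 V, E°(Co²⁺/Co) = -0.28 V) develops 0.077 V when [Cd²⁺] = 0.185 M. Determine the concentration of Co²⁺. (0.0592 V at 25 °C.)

From the Nernst equation, log Q = n(E° − E)/0.0592 = 2(0.12 − 0.077)/0.0592 = 1.453, so Q = 28.4.
With Q = [Cd²⁺]/[Co²⁺] and the known concentrations, [Co²⁺] in the denominator gives [Co²⁺] = 0.0065 M.

0.0065 M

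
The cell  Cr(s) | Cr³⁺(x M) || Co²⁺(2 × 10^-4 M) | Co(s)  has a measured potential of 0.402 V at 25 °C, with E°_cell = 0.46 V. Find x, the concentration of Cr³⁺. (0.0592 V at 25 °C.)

0.0025 M

From the Nernst equation, log Q = n(E° − E)/0.0592 = 6(0.46 − 0.402)/0.0592 = 5.878, so Q = 7.56 × 10^5.
With Q = [Cr³⁺]^2/[Co²⁺]^3 and the known concentrations, [Cr³⁺]^2 in the numerator gives [Cr³⁺] = 0.0025 M.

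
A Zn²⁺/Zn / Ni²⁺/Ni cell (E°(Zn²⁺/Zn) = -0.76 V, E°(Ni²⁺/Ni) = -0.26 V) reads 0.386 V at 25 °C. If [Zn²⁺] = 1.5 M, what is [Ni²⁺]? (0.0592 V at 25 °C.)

2.1 × 10^-4 M

From the Nernst equation, log Q = n(E° − E)/0.0592 = 2(0.50 − 0.386)/0.0592 = 3.851, so Q = 7100.
With Q = [Zn²⁺]/[Ni²⁺] and the known concentrations, [Ni²⁺] in the denominator gives [Ni²⁺] = 2.1 × 10^-4 M.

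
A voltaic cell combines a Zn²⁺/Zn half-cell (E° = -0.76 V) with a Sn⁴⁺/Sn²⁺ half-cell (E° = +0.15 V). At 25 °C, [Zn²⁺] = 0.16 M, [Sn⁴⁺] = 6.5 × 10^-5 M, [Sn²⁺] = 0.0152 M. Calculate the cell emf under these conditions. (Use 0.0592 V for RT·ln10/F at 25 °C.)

The Sn⁴⁺/Sn²⁺ couple has the higher reduction potential and acts as the cathode, so E°_cell = +0.15 − (-0.76) = 0.91 V.
Balancing electrons gives n = 2; the reaction quotient is Q = [Zn²⁺]·[Sn²⁺]/[Sn⁴⁺] = 37.4.
At 25 °C, E = E° − (0.0592/n) log Q = 0.91 − (0.0592/2)(1.573) = 0.910 − 0.047 = 0.863 V.

0.863 V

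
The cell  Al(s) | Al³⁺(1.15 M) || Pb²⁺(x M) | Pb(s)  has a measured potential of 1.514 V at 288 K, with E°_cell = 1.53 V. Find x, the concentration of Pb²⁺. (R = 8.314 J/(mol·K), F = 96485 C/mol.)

0.3 M

From the Nernst equation, ln Q = nF(E° − E)/RT = 6×96485×(1.53 − 1.514)/(8.314×288) = 3.868, so Q = 47.9.
With Q = [Al³⁺]^2/[Pb²⁺]^3 and the known concentrations, [Pb²⁺]^3 in the denominator gives [Pb²⁺] = 0.3 M.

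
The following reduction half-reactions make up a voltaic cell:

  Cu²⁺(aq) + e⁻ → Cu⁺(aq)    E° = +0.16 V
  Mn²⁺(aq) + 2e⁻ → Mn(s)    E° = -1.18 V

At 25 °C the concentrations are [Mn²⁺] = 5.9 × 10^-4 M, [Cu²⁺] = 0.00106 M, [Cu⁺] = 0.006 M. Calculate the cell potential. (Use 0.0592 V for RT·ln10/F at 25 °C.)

The Cu²⁺/Cu⁺ couple has the higher reduction potential and acts as the cathode, so E°_cell = +0.16 − (-1.18) = 1.34 V.
Balancing electrons gives n = 2; the reaction quotient is Q = [Mn²⁺]·[Cu⁺]^2/[Cu²⁺]^2 = 0.0189.
At 25 °C, E = E° − (0.0592/n) log Q = 1.34 − (0.0592/2)(-1.723) = 1.340 + 0.051 = 1.391 V.

1.39 V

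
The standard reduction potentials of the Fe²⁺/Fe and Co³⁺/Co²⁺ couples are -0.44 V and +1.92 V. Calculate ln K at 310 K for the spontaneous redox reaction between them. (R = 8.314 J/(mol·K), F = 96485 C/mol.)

ln K = 176.7

E°_cell = +1.92 − (-0.44) = 2.36 V, with n = 2 electrons transferred.
At equilibrium E = 0, so the Nernst equation gives ln K = nFE°/RT = (2)(96485)(2.36)/((8.314)(310)) = 176.70.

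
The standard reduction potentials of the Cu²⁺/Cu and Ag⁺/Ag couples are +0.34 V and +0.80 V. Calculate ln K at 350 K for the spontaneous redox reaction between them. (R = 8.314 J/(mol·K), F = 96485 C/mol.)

E°_cell = +0.80 − (+0.34) = 0.46 V, with n = 2 electrons transferred.
At equilibrium E = 0, so the Nernst equation gives ln K = nFE°/RT = (2)(96485)(0.46)/((8.314)(350)) = 30.50.

ln K = 30.5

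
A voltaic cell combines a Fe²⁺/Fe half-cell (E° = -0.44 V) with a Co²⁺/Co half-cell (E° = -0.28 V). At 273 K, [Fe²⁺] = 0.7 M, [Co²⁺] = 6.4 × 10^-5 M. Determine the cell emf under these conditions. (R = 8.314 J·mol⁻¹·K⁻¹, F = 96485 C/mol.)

0.051 V

The Co²⁺/Co couple has the higher reduction potential and acts as the cathode, so E°_cell = -0.28 − (-0.44) = 0.16 V.
Balancing electrons gives n = 2; the reaction quotient is Q = [Fe²⁺]/[Co²⁺] = 1.09 × 10^4.
E = E° − (RT/nF) ln Q = 0.16 − (8.314×273)/(2×96485) × (9.300) = 0.160 − 0.109 = 0.051 V.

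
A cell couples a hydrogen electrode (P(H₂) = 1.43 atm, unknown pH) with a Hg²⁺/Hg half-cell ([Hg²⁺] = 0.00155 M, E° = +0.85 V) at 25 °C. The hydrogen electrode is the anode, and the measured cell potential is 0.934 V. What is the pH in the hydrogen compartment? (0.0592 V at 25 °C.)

E°_cell = 0.85 V and n = 2.
log Q = n(E° − E)/0.0592 = 2×(0.85 − 0.934)/0.0592 = -2.838.
With Q = [H⁺]^2 / ([Hg²⁺]·P(H₂)), solving for [H⁺] gives log[H⁺] = -2.746, so pH = 2.75.

pH = 2.75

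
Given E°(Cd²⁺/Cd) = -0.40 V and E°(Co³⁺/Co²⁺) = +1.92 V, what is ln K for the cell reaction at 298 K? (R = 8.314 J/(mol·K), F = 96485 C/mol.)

E°_cell = +1.92 − (-0.40) = 2.32 V, with n = 2 electrons transferred.
At equilibrium E = 0, so the Nernst equation gives ln K = nFE°/RT = (2)(96485)(2.32)/((8.314)(298)) = 180.70.

ln K = 180.7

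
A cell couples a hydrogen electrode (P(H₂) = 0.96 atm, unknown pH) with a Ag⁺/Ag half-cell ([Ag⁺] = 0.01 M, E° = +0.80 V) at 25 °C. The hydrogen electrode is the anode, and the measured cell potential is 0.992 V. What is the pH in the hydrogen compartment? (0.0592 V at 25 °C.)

pH = 5.25

E°_cell = 0.80 V and n = 2.
log Q = n(E° − E)/0.0592 = 2×(0.80 − 0.992)/0.0592 = -6.486.
With Q = [H⁺]^2 / ([Ag⁺]^2·P(H₂)), solving for [H⁺] gives log[H⁺] = -5.252, so pH = 5.25.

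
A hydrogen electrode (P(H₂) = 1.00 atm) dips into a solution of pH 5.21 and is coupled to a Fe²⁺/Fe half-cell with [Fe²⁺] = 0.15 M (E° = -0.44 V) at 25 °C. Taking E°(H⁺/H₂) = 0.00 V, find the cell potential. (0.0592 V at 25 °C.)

0.16 V

The hydrogen couple is the cathode, so E°_cell = 0.44 V; n = 2.
[H⁺] = 10^(−5.21) = 6.2 × 10^-6 M, and Q = [Fe²⁺]·P(H₂) / [H⁺]^2 = 3.95 × 10^9.
E = E° − (0.0592/2) log Q = 0.44 − (0.0592/2)(9.596) = 0.156 V.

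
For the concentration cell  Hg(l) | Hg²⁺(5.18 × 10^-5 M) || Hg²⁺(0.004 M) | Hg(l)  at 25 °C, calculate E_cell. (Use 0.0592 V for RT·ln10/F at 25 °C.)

0.056 V

Both half-cells are Hg²⁺/Hg, so E°_cell = 0. The concentrated side is the cathode; the cell reaction moves Hg²⁺ from high to low concentration with n = 2.
Q = [Hg²⁺]_dilute/[Hg²⁺]_conc = 5.18 × 10^-5/0.004 = 0.0129.
E = 0 − (0.0592/2) log Q = −(0.0592/2)(-1.888) = 0.0559 V.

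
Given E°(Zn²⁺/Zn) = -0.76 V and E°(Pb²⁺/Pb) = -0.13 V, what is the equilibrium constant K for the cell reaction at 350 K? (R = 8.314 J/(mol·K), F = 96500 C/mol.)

E°_cell = -0.13 − (-0.76) = 0.63 V, with n = 2 electrons transferred.
At equilibrium E = 0, so the Nernst equation gives ln K = nFE°/RT = (2)(96500)(0.63)/((8.314)(350)) = 41.78.
K = e^41.78 = 1.4 × 10^18.

1.4 × 10^18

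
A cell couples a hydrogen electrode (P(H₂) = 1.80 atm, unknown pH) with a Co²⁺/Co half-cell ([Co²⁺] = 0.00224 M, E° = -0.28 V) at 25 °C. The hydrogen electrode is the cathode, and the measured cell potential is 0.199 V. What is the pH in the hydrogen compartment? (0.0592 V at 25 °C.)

pH = 2.57

E°_cell = 0.28 V and n = 2.
log Q = n(E° − E)/0.0592 = 2×(0.28 − 0.199)/0.0592 = 2.736.
With Q = [Co²⁺]·P(H₂) / [H⁺]^2, solving for [H⁺] gives log[H⁺] = -2.565, so pH = 2.57.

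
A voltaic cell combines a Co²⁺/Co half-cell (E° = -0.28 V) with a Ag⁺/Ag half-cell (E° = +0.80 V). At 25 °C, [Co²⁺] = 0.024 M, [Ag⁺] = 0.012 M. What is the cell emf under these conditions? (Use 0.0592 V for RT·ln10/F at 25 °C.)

The Ag⁺/Ag couple has the higher reduction potential and acts as the cathode, so E°_cell = +0.80 − (-0.28) = 1.08 V.
Balancing electrons gives n = 2; the reaction quotient is Q = [Co²⁺]/[Ag⁺]^2 = 167.
At 25 °C, E = E° − (0.0592/n) log Q = 1.08 − (0.0592/2)(2.222) = 1.080 − 0.066 = 1.014 V.

1.01 V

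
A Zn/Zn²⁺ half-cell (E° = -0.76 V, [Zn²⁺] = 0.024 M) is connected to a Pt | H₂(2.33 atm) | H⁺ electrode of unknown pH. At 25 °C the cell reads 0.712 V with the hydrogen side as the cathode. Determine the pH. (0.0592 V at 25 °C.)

pH = 1.44

E°_cell = 0.76 V and n = 2.
log Q = n(E° − E)/0.0592 = 2×(0.76 − 0.712)/0.0592 = 1.622.
With Q = [Zn²⁺]·P(H₂) / [H⁺]^2, solving for [H⁺] gives log[H⁺] = -1.437, so pH = 1.44.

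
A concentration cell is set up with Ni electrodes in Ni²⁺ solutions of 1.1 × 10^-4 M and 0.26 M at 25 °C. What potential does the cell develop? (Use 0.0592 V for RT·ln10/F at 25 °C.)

0.100 V

Both half-cells are Ni²⁺/Ni, so E°_cell = 0. The concentrated side is the cathode; the cell reaction moves Ni²⁺ from high to low concentration with n = 2.
Q = [Ni²⁺]_dilute/[Ni²⁺]_conc = 1.1 × 10^-4/0.26 = 4.23 × 10^-4.
E = 0 − (0.0592/2) log Q = −(0.0592/2)(-3.374) = 0.0999 V.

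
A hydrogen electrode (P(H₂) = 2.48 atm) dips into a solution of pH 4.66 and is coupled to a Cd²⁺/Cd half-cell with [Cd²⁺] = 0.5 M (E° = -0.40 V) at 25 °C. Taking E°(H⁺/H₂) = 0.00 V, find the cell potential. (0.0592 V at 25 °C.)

0.12 V

The hydrogen couple is the cathode, so E°_cell = 0.40 V; n = 2.
[H⁺] = 10^(−4.66) = 2.2 × 10^-5 M, and Q = [Cd²⁺]·P(H₂) / [H⁺]^2 = 2.59 × 10^9.
E = E° − (0.0592/2) log Q = 0.40 − (0.0592/2)(9.413) = 0.121 V.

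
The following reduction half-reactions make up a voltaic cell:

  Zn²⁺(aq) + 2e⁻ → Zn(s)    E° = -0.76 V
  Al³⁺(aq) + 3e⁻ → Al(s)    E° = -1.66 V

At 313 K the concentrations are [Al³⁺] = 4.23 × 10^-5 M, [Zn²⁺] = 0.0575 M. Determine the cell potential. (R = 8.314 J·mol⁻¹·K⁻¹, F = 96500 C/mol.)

0.952 V

The Zn²⁺/Zn couple has the higher reduction potential and acts as the cathode, so E°_cell = -0.76 − (-1.66) = 0.90 V.
Balancing electrons gives n = 6; the reaction quotient is Q = [Al³⁺]^2/[Zn²⁺]^3 = 9.41 × 10^-6.
E = E° − (RT/nF) ln Q = 0.90 − (8.314×313)/(6×96500) × (-11.574) = 0.900 + 0.052 = 0.952 V.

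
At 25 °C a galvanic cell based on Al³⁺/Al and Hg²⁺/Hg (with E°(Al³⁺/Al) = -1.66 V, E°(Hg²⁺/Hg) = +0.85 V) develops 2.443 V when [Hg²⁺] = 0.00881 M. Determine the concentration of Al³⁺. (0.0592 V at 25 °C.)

From the Nernst equation, log Q = n(E° − E)/0.0592 = 6(2.51 − 2.443)/0.0592 = 6.791, so Q = 6.17 × 10^6.
With Q = [Al³⁺]^2/[Hg²⁺]^3 and the known concentrations, [Al³⁺]^2 in the numerator gives [Al³⁺] = 2.1 M.

2.1 M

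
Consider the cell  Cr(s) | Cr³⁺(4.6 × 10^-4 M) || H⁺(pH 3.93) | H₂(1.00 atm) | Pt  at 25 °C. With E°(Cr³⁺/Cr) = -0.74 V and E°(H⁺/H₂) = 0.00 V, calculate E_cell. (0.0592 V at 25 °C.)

0.57 V

The hydrogen couple is the cathode, so E°_cell = 0.74 V; n = 6.
[H⁺] = 10^(−3.93) = 1.2 × 10^-4 M, and Q = [Cr³⁺]^2·P(H₂)^3 / [H⁺]^6 = 8.04 × 10^16.
E = E° − (0.0592/6) log Q = 0.74 − (0.0592/6)(16.906) = 0.573 V.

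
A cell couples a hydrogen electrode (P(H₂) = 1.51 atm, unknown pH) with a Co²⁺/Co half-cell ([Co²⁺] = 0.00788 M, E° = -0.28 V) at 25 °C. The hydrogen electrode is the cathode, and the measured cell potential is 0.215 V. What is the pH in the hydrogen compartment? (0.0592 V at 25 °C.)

pH = 2.06

E°_cell = 0.28 V and n = 2.
log Q = n(E° − E)/0.0592 = 2×(0.28 − 0.215)/0.0592 = 2.196.
With Q = [Co²⁺]·P(H₂) / [H⁺]^2, solving for [H⁺] gives log[H⁺] = -2.060, so pH = 2.06.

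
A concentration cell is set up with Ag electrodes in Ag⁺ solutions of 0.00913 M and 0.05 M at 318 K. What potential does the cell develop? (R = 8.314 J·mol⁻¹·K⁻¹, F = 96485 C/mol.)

Both half-cells are Ag⁺/Ag, so E°_cell = 0. The concentrated side is the cathode; the cell reaction moves Ag⁺ from high to low concentration with n = 1.
Q = [Ag⁺]_dilute/[Ag⁺]_conc = 0.00913/0.05 = 0.183.
E = 0 − (RT/nF) ln Q = −((8.314×318)/(1×96485))(-1.700) = 0.0466 V.

0.047 V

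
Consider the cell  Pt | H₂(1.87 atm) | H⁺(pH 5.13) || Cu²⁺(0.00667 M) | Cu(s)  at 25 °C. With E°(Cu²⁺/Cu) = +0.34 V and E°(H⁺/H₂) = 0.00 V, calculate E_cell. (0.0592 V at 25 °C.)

0.59 V

The Cu²⁺/Cu couple is the cathode, so E°_cell = 0.34 V; n = 2.
[H⁺] = 10^(−5.13) = 7.4 × 10^-6 M, and Q = [H⁺]^2 / ([Cu²⁺]·P(H₂)) = 4.41 × 10^-9.
E = E° − (0.0592/2) log Q = 0.34 − (0.0592/2)(-8.356) = 0.587 V.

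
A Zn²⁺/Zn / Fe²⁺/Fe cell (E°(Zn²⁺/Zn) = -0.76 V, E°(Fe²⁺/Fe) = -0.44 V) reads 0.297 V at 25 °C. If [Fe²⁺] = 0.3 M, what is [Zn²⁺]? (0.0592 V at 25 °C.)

1.8 M

From the Nernst equation, log Q = n(E° − E)/0.0592 = 2(0.32 − 0.297)/0.0592 = 0.777, so Q = 5.98.
With Q = [Zn²⁺]/[Fe²⁺] and the known concentrations, [Zn²⁺] in the numerator gives [Zn²⁺] = 1.8 M.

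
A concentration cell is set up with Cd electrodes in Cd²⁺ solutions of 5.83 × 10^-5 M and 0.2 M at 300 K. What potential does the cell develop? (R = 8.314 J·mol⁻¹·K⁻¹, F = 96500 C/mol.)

Both half-cells are Cd²⁺/Cd, so E°_cell = 0. The concentrated side is the cathode; the cell reaction moves Cd²⁺ from high to low concentration with n = 2.
Q = [Cd²⁺]_dilute/[Cd²⁺]_conc = 5.83 × 10^-5/0.2 = 2.91 × 10^-4.
E = 0 − (RT/nF) ln Q = −((8.314×300)/(2×96500))(-8.140) = 0.1052 V.

0.11 V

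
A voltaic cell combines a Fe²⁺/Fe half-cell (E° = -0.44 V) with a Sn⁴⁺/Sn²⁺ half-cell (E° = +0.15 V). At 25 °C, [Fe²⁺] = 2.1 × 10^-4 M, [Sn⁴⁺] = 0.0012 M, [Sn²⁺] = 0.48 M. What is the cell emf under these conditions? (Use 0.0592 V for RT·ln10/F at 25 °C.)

0.622 V

The Sn⁴⁺/Sn²⁺ couple has the higher reduction potential and acts as the cathode, so E°_cell = +0.15 − (-0.44) = 0.59 V.
Balancing electrons gives n = 2; the reaction quotient is Q = [Fe²⁺]·[Sn²⁺]/[Sn⁴⁺] = 0.0840.
At 25 °C, E = E° − (0.0592/n) log Q = 0.59 − (0.0592/2)(-1.076) = 0.590 + 0.032 = 0.622 V.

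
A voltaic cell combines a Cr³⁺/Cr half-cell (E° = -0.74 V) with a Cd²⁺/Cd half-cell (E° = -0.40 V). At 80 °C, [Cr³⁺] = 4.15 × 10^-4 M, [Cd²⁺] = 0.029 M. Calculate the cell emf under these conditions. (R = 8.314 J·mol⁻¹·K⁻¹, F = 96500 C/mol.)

The Cd²⁺/Cd couple has the higher reduction potential and acts as the cathode, so E°_cell = -0.40 − (-0.74) = 0.34 V.
Balancing electrons gives n = 6; the reaction quotient is Q = [Cr³⁺]^2/[Cd²⁺]^3 = 0.00706.
E = E° − (RT/nF) ln Q = 0.34 − (8.314×353)/(6×96500) × (-4.953) = 0.340 + 0.025 = 0.365 V.

0.365 V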